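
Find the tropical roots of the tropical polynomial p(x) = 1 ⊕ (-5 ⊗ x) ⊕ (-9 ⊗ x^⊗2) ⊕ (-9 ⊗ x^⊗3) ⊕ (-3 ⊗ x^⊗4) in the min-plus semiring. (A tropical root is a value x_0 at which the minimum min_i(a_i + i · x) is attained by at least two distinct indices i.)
Roots: {-6, 0, 4, 6}

Each tropical root is a break point of the lower envelope of the lines y = a_i + i · x (there are 5 lines, with slopes 0, 1, ..., 4). Only the lines that attain the minimum somewhere contribute to roots; other lines are dominated. Here the surviving (envelope) indices are i = 4, i = 3, i = 2, i = 1, i = 0.
Intersections between consecutive envelope lines give the roots: for adjacent envelope indices i < j the intersection is x = (a_i − a_j) / (j − i). Reading off the sorted break points: {-6, 0, 4, 6}.
Verification: at each break x_0, at least two indices attain the minimum of min_i(a_i + i · x_0).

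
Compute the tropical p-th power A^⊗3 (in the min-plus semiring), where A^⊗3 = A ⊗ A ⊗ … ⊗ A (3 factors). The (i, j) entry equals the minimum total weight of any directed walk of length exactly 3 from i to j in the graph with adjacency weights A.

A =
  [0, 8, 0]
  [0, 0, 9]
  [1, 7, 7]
A^⊗3 =
  [0, 7, 0]
  [0, 0, 0]
  [1, 7, 1]

Each entry (A^⊗3)_ij equals the minimum over all length-3 walks i = v_0 → v_1 → … → v_3 = j of Σ_t A[v_t][v_{t+1}]. For example, for (i, j) = (0, 2) we minimise over 9 possible intermediate vertex sequences; the minimum is 0, attained along the walk 0 → 0 → 0 → 2.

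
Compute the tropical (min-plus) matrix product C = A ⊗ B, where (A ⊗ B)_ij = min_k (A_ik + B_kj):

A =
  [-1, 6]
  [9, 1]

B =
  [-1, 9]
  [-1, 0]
A ⊗ B =
  [-2, 6]
  [0, 1]

Apply the min-plus product entry-by-entry:
  C[0][0] = min over k of (A[0][0] + B[0][0] = -1 + -1 = -2, A[0][1] + B[1][0] = 6 + -1 = 5) = -2 (attained at k = 0)
  C[0][1] = min over k of (A[0][0] + B[0][1] = -1 + 9 = 8, A[0][1] + B[1][1] = 6 + 0 = 6) = 6 (attained at k = 1)
  C[1][0] = min over k of (A[1][0] + B[0][0] = 9 + -1 = 8, A[1][1] + B[1][0] = 1 + -1 = 0) = 0 (attained at k = 1)
  C[1][1] = min over k of (A[1][0] + B[0][1] = 9 + 9 = 18, A[1][1] + B[1][1] = 1 + 0 = 1) = 1 (attained at k = 1)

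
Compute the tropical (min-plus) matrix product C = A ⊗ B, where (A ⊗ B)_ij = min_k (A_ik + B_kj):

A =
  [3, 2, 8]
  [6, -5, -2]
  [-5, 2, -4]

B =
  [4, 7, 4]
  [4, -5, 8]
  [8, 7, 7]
A ⊗ B =
  [6, -3, 7]
  [-1, -10, 3]
  [-1, -3, -1]

Apply the min-plus product entry-by-entry:
  C[0][0] = min over k of (A[0][0] + B[0][0] = 3 + 4 = 7, A[0][1] + B[1][0] = 2 + 4 = 6, A[0][2] + B[2][0] = 8 + 8 = 16) = 6 (attained at k = 1)
  C[0][1] = min over k of (A[0][0] + B[0][1] = 3 + 7 = 10, A[0][1] + B[1][1] = 2 + -5 = -3, A[0][2] + B[2][1] = 8 + 7 = 15) = -3 (attained at k = 1)
  C[0][2] = min over k of (A[0][0] + B[0][2] = 3 + 4 = 7, A[0][1] + B[1][2] = 2 + 8 = 10, A[0][2] + B[2][2] = 8 + 7 = 15) = 7 (attained at k = 0)
  C[1][0] = min over k of (A[1][0] + B[0][0] = 6 + 4 = 10, A[1][1] + B[1][0] = -5 + 4 = -1, A[1][2] + B[2][0] = -2 + 8 = 6) = -1 (attained at k = 1)
  C[1][1] = min over k of (A[1][0] + B[0][1] = 6 + 7 = 13, A[1][1] + B[1][1] = -5 + -5 = -10, A[1][2] + B[2][1] = -2 + 7 = 5) = -10 (attained at k = 1)
  C[1][2] = min over k of (A[1][0] + B[0][2] = 6 + 4 = 10, A[1][1] + B[1][2] = -5 + 8 = 3, A[1][2] + B[2][2] = -2 + 7 = 5) = 3 (attained at k = 1)
  C[2][0] = min over k of (A[2][0] + B[0][0] = -5 + 4 = -1, A[2][1] + B[1][0] = 2 + 4 = 6, A[2][2] + B[2][0] = -4 + 8 = 4) = -1 (attained at k = 0)
  C[2][1] = min over k of (A[2][0] + B[0][1] = -5 + 7 = 2, A[2][1] + B[1][1] = 2 + -5 = -3, A[2][2] + B[2][1] = -4 + 7 = 3) = -3 (attained at k = 1)
  C[2][2] = min over k of (A[2][0] + B[0][2] = -5 + 4 = -1, A[2][1] + B[1][2] = 2 + 8 = 10, A[2][2] + B[2][2] = -4 + 7 = 3) = -1 (attained at k = 0)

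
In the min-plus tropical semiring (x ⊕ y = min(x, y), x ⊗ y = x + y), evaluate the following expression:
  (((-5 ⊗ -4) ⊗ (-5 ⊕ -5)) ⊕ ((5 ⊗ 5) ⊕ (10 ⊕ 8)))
(((-5 ⊗ -4) ⊗ (-5 ⊕ -5)) ⊕ ((5 ⊗ 5) ⊕ (10 ⊕ 8))) = -14

Expand innermost to outermost. Recall ⊕ takes the minimum of its arguments and ⊗ takes their sum. Working out the expression (((-5 ⊗ -4) ⊗ (-5 ⊕ -5)) ⊕ ((5 ⊗ 5) ⊕ (10 ⊕ 8))) gives -14.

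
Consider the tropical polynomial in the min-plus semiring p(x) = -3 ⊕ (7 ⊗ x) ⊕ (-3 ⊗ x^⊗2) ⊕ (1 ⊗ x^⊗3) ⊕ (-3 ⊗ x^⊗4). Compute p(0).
p(0) = -3

A tropical monomial a ⊗ x^⊗i evaluates to a + i · x. Evaluating each term at x = 0:
  Term 0 contributes -3 + 0 · 0 = -3
  Term 1 contributes 7 + 1 · 0 = 7
  Term 2 contributes -3 + 2 · 0 = -3
  Term 3 contributes 1 + 3 · 0 = 1
  Term 4 contributes -3 + 4 · 0 = -3
p(0) = ⊕ of these = min[-3, 7, -3, 1, -3] = -3.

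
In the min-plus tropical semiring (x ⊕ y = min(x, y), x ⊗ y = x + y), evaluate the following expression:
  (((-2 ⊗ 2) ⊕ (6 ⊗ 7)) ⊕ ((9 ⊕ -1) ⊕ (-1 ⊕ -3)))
(((-2 ⊗ 2) ⊕ (6 ⊗ 7)) ⊕ ((9 ⊕ -1) ⊕ (-1 ⊕ -3))) = -3

Expand innermost to outermost. Recall ⊕ takes the minimum of its arguments and ⊗ takes their sum. Working out the expression (((-2 ⊗ 2) ⊕ (6 ⊗ 7)) ⊕ ((9 ⊕ -1) ⊕ (-1 ⊕ -3))) gives -3.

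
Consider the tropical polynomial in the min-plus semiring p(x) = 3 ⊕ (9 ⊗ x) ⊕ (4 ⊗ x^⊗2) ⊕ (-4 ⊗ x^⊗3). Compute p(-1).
p(-1) = -7

A tropical monomial a ⊗ x^⊗i evaluates to a + i · x. Evaluating each term at x = -1:
  Term 0 contributes 3 + 0 · -1 = 3
  Term 1 contributes 9 + 1 · -1 = 8
  Term 2 contributes 4 + 2 · -1 = 2
  Term 3 contributes -4 + 3 · -1 = -7
p(-1) = ⊕ of these = min[3, 8, 2, -7] = -7.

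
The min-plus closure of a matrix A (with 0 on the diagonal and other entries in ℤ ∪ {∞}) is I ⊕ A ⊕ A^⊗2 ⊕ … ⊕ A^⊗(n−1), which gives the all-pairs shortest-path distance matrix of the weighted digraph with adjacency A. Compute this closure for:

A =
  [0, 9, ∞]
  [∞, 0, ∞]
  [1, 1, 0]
Closure =
  [0, 9, ∞]
  [∞, 0, ∞]
  [1, 1, 0]

This is the Floyd-Warshall all-pairs shortest-path computation. For each intermediate vertex k = 0, 1, …, 2, update dist[i][j] ← min(dist[i][j], dist[i][k] + dist[k][j]). The final matrix gives, for each (i, j), the minimum total weight of any directed path from i to j (possibly empty when i = j).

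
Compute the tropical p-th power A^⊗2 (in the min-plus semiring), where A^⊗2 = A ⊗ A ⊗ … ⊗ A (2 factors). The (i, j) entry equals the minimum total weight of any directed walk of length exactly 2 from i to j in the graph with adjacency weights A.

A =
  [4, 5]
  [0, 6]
A^⊗2 =
  [5, 9]
  [4, 5]

Each entry (A^⊗2)_ij equals the minimum over all length-2 walks i = v_0 → v_1 → … → v_2 = j of Σ_t A[v_t][v_{t+1}]. For example, for (i, j) = (0, 1) we minimise over 2 possible intermediate vertex sequences; the minimum is 9, attained along the walk 0 → 0 → 1.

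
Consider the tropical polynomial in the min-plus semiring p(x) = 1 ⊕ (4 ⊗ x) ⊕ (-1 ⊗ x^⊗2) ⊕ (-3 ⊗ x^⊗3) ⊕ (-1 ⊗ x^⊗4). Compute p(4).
p(4) = 1

A tropical monomial a ⊗ x^⊗i evaluates to a + i · x. Evaluating each term at x = 4:
  Term 0 contributes 1 + 0 · 4 = 1
  Term 1 contributes 4 + 1 · 4 = 8
  Term 2 contributes -1 + 2 · 4 = 7
  Term 3 contributes -3 + 3 · 4 = 9
  Term 4 contributes -1 + 4 · 4 = 15
p(4) = ⊕ of these = min[1, 8, 7, 9, 15] = 1.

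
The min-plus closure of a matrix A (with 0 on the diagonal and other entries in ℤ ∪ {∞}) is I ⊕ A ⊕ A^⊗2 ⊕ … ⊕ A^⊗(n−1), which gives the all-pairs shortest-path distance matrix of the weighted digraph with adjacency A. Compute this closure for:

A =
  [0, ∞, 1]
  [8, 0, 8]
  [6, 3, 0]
Closure =
  [0, 4, 1]
  [8, 0, 8]
  [6, 3, 0]

This is the Floyd-Warshall all-pairs shortest-path computation. For each intermediate vertex k = 0, 1, …, 2, update dist[i][j] ← min(dist[i][j], dist[i][k] + dist[k][j]). The final matrix gives, for each (i, j), the minimum total weight of any directed path from i to j (possibly empty when i = j).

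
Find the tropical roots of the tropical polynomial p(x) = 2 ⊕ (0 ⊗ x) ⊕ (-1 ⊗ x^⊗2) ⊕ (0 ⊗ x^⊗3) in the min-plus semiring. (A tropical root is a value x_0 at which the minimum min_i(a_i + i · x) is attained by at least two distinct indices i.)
Roots: {-1, 1, 2}

Each tropical root is a break point of the lower envelope of the lines y = a_i + i · x (there are 4 lines, with slopes 0, 1, ..., 3). Only the lines that attain the minimum somewhere contribute to roots; other lines are dominated. Here the surviving (envelope) indices are i = 3, i = 2, i = 1, i = 0.
Intersections between consecutive envelope lines give the roots: for adjacent envelope indices i < j the intersection is x = (a_i − a_j) / (j − i). Reading off the sorted break points: {-1, 1, 2}.
Verification: at each break x_0, at least two indices attain the minimum of min_i(a_i + i · x_0).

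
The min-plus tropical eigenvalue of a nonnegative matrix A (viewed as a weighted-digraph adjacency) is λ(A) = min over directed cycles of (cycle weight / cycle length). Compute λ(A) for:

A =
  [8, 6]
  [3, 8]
λ(A) = 9/2

Enumerate directed cycles and compute their means (weight / length). Sample:
  cycle 0 → 0: weight = 8, length = 1, mean = 8/1 ≈ 8.000
  cycle 1 → 1: weight = 8, length = 1, mean = 8/1 ≈ 8.000
  cycle 0 → 1 → 0: weight = 9, length = 2, mean = 9/2 ≈ 4.500
  cycle 1 → 0 → 1: weight = 9, length = 2, mean = 9/2 ≈ 4.500
Minimum mean = 4.500, attained e.g. along the cycle 0 → 1 → 0 with weight 9 and length 2. So λ(A) = 9/2 = 9/2.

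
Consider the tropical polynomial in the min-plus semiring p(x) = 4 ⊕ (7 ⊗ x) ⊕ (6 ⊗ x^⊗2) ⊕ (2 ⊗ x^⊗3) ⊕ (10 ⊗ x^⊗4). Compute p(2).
p(2) = 4

A tropical monomial a ⊗ x^⊗i evaluates to a + i · x. Evaluating each term at x = 2:
  Term 0 contributes 4 + 0 · 2 = 4
  Term 1 contributes 7 + 1 · 2 = 9
  Term 2 contributes 6 + 2 · 2 = 10
  Term 3 contributes 2 + 3 · 2 = 8
  Term 4 contributes 10 + 4 · 2 = 18
p(2) = ⊕ of these = min[4, 9, 10, 8, 18] = 4.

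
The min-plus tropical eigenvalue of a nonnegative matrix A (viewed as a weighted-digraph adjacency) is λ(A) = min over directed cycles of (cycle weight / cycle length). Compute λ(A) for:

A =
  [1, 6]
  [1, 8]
λ(A) = 1

Enumerate directed cycles and compute their means (weight / length). Sample:
  cycle 0 → 0: weight = 1, length = 1, mean = 1/1 ≈ 1.000
  cycle 1 → 1: weight = 8, length = 1, mean = 8/1 ≈ 8.000
  cycle 0 → 1 → 0: weight = 7, length = 2, mean = 7/2 ≈ 3.500
  cycle 1 → 0 → 1: weight = 7, length = 2, mean = 7/2 ≈ 3.500
Minimum mean = 1.000, attained e.g. along the cycle 0 → 0 with weight 1 and length 1. So λ(A) = 1/1 = 1.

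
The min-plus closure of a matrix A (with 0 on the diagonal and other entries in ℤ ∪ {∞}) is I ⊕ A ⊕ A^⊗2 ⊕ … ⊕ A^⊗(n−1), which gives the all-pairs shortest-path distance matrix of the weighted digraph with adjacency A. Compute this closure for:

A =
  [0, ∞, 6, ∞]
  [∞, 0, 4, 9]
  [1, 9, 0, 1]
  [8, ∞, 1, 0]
Closure =
  [0, 15, 6, 7]
  [5, 0, 4, 5]
  [1, 9, 0, 1]
  [2, 10, 1, 0]

This is the Floyd-Warshall all-pairs shortest-path computation. For each intermediate vertex k = 0, 1, …, 3, update dist[i][j] ← min(dist[i][j], dist[i][k] + dist[k][j]). The final matrix gives, for each (i, j), the minimum total weight of any directed path from i to j (possibly empty when i = j).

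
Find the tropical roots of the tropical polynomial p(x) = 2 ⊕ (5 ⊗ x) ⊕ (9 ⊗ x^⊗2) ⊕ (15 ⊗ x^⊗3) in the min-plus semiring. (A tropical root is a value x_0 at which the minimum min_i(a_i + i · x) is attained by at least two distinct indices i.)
Roots: {-6, -4, -3}

Each tropical root is a break point of the lower envelope of the lines y = a_i + i · x (there are 4 lines, with slopes 0, 1, ..., 3). Only the lines that attain the minimum somewhere contribute to roots; other lines are dominated. Here the surviving (envelope) indices are i = 3, i = 2, i = 1, i = 0.
Intersections between consecutive envelope lines give the roots: for adjacent envelope indices i < j the intersection is x = (a_i − a_j) / (j − i). Reading off the sorted break points: {-6, -4, -3}.
Verification: at each break x_0, at least two indices attain the minimum of min_i(a_i + i · x_0).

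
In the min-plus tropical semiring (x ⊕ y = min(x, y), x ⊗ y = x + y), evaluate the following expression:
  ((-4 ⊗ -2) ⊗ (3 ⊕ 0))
((-4 ⊗ -2) ⊗ (3 ⊕ 0)) = -6

Expand innermost to outermost. Recall ⊕ takes the minimum of its arguments and ⊗ takes their sum. Working out the expression ((-4 ⊗ -2) ⊗ (3 ⊕ 0)) gives -6.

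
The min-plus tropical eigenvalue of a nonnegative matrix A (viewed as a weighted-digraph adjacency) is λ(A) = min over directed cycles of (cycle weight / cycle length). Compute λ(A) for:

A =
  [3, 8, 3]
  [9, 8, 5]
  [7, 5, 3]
λ(A) = 3

Enumerate directed cycles and compute their means (weight / length). Sample:
  cycle 0 → 0: weight = 3, length = 1, mean = 3/1 ≈ 3.000
  cycle 1 → 1: weight = 8, length = 1, mean = 8/1 ≈ 8.000
  cycle 2 → 2: weight = 3, length = 1, mean = 3/1 ≈ 3.000
  cycle 0 → 1 → 0: weight = 17, length = 2, mean = 17/2 ≈ 8.500
  cycle 0 → 2 → 0: weight = 10, length = 2, mean = 10/2 ≈ 5.000
  cycle 1 → 0 → 1: weight = 17, length = 2, mean = 17/2 ≈ 8.500
Minimum mean = 3.000, attained e.g. along the cycle 0 → 0 with weight 3 and length 1. So λ(A) = 3/1 = 3.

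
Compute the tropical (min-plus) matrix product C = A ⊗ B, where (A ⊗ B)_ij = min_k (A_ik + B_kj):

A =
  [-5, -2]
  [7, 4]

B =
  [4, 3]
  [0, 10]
A ⊗ B =
  [-2, -2]
  [4, 10]

Apply the min-plus product entry-by-entry:
  C[0][0] = min over k of (A[0][0] + B[0][0] = -5 + 4 = -1, A[0][1] + B[1][0] = -2 + 0 = -2) = -2 (attained at k = 1)
  C[0][1] = min over k of (A[0][0] + B[0][1] = -5 + 3 = -2, A[0][1] + B[1][1] = -2 + 10 = 8) = -2 (attained at k = 0)
  C[1][0] = min over k of (A[1][0] + B[0][0] = 7 + 4 = 11, A[1][1] + B[1][0] = 4 + 0 = 4) = 4 (attained at k = 1)
  C[1][1] = min over k of (A[1][0] + B[0][1] = 7 + 3 = 10, A[1][1] + B[1][1] = 4 + 10 = 14) = 10 (attained at k = 0)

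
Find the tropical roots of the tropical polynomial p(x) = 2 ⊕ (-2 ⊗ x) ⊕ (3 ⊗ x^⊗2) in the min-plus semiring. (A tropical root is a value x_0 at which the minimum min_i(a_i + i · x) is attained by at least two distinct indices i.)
Roots: {-5, 4}

Each tropical root is a break point of the lower envelope of the lines y = a_i + i · x (there are 3 lines, with slopes 0, 1, ..., 2). Only the lines that attain the minimum somewhere contribute to roots; other lines are dominated. Here the surviving (envelope) indices are i = 2, i = 1, i = 0.
Intersections between consecutive envelope lines give the roots: for adjacent envelope indices i < j the intersection is x = (a_i − a_j) / (j − i). Reading off the sorted break points: {-5, 4}.
Verification: at each break x_0, at least two indices attain the minimum of min_i(a_i + i · x_0).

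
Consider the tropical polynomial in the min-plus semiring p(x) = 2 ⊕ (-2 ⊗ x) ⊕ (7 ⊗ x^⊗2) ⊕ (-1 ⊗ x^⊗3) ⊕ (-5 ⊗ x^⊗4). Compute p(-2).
p(-2) = -13

A tropical monomial a ⊗ x^⊗i evaluates to a + i · x. Evaluating each term at x = -2:
  Term 0 contributes 2 + 0 · -2 = 2
  Term 1 contributes -2 + 1 · -2 = -4
  Term 2 contributes 7 + 2 · -2 = 3
  Term 3 contributes -1 + 3 · -2 = -7
  Term 4 contributes -5 + 4 · -2 = -13
p(-2) = ⊕ of these = min[2, -4, 3, -7, -13] = -13.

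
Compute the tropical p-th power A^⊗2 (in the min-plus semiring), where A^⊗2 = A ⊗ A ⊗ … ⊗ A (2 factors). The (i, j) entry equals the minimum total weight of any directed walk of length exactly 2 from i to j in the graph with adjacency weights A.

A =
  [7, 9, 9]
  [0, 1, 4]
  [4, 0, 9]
A^⊗2 =
  [9, 9, 13]
  [1, 2, 5]
  [0, 1, 4]

Each entry (A^⊗2)_ij equals the minimum over all length-2 walks i = v_0 → v_1 → … → v_2 = j of Σ_t A[v_t][v_{t+1}]. For example, for (i, j) = (0, 2) we minimise over 3 possible intermediate vertex sequences; the minimum is 13, attained along the walk 0 → 1 → 2.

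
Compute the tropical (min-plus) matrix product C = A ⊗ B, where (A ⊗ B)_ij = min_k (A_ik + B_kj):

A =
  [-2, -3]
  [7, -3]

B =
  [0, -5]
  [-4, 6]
A ⊗ B =
  [-7, -7]
  [-7, 2]

Apply the min-plus product entry-by-entry:
  C[0][0] = min over k of (A[0][0] + B[0][0] = -2 + 0 = -2, A[0][1] + B[1][0] = -3 + -4 = -7) = -7 (attained at k = 1)
  C[0][1] = min over k of (A[0][0] + B[0][1] = -2 + -5 = -7, A[0][1] + B[1][1] = -3 + 6 = 3) = -7 (attained at k = 0)
  C[1][0] = min over k of (A[1][0] + B[0][0] = 7 + 0 = 7, A[1][1] + B[1][0] = -3 + -4 = -7) = -7 (attained at k = 1)
  C[1][1] = min over k of (A[1][0] + B[0][1] = 7 + -5 = 2, A[1][1] + B[1][1] = -3 + 6 = 3) = 2 (attained at k = 0)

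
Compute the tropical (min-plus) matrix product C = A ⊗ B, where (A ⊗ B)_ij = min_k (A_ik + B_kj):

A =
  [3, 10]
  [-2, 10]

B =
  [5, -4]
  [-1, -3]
A ⊗ B =
  [8, -1]
  [3, -6]

Apply the min-plus product entry-by-entry:
  C[0][0] = min over k of (A[0][0] + B[0][0] = 3 + 5 = 8, A[0][1] + B[1][0] = 10 + -1 = 9) = 8 (attained at k = 0)
  C[0][1] = min over k of (A[0][0] + B[0][1] = 3 + -4 = -1, A[0][1] + B[1][1] = 10 + -3 = 7) = -1 (attained at k = 0)
  C[1][0] = min over k of (A[1][0] + B[0][0] = -2 + 5 = 3, A[1][1] + B[1][0] = 10 + -1 = 9) = 3 (attained at k = 0)
  C[1][1] = min over k of (A[1][0] + B[0][1] = -2 + -4 = -6, A[1][1] + B[1][1] = 10 + -3 = 7) = -6 (attained at k = 0)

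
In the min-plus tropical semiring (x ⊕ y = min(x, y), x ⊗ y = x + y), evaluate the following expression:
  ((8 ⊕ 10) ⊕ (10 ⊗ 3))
((8 ⊕ 10) ⊕ (10 ⊗ 3)) = 8

Expand innermost to outermost. Recall ⊕ takes the minimum of its arguments and ⊗ takes their sum. Working out the expression ((8 ⊕ 10) ⊕ (10 ⊗ 3)) gives 8.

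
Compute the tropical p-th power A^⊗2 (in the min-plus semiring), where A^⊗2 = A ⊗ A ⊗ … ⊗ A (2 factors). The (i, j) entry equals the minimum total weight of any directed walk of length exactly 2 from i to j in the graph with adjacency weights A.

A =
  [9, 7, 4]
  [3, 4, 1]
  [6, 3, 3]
A^⊗2 =
  [10, 7, 7]
  [7, 4, 4]
  [6, 6, 4]

Each entry (A^⊗2)_ij equals the minimum over all length-2 walks i = v_0 → v_1 → … → v_2 = j of Σ_t A[v_t][v_{t+1}]. For example, for (i, j) = (0, 2) we minimise over 3 possible intermediate vertex sequences; the minimum is 7, attained along the walk 0 → 2 → 2.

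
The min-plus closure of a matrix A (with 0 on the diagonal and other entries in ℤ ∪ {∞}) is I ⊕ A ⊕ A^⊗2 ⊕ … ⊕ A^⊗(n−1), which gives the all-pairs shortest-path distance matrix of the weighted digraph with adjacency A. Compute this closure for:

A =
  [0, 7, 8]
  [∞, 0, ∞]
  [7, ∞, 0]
Closure =
  [0, 7, 8]
  [∞, 0, ∞]
  [7, 14, 0]

This is the Floyd-Warshall all-pairs shortest-path computation. For each intermediate vertex k = 0, 1, …, 2, update dist[i][j] ← min(dist[i][j], dist[i][k] + dist[k][j]). The final matrix gives, for each (i, j), the minimum total weight of any directed path from i to j (possibly empty when i = j).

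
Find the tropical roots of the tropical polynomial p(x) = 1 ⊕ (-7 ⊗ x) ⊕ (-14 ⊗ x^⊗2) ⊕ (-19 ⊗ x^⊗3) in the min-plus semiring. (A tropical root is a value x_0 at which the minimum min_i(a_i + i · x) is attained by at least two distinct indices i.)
Roots: {5, 7, 8}

Each tropical root is a break point of the lower envelope of the lines y = a_i + i · x (there are 4 lines, with slopes 0, 1, ..., 3). Only the lines that attain the minimum somewhere contribute to roots; other lines are dominated. Here the surviving (envelope) indices are i = 3, i = 2, i = 1, i = 0.
Intersections between consecutive envelope lines give the roots: for adjacent envelope indices i < j the intersection is x = (a_i − a_j) / (j − i). Reading off the sorted break points: {5, 7, 8}.
Verification: at each break x_0, at least two indices attain the minimum of min_i(a_i + i · x_0).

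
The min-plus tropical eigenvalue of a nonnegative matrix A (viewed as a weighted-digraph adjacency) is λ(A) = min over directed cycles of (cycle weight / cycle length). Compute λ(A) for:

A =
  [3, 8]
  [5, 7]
λ(A) = 3

Enumerate directed cycles and compute their means (weight / length). Sample:
  cycle 0 → 0: weight = 3, length = 1, mean = 3/1 ≈ 3.000
  cycle 1 → 1: weight = 7, length = 1, mean = 7/1 ≈ 7.000
  cycle 0 → 1 → 0: weight = 13, length = 2, mean = 13/2 ≈ 6.500
  cycle 1 → 0 → 1: weight = 13, length = 2, mean = 13/2 ≈ 6.500
Minimum mean = 3.000, attained e.g. along the cycle 0 → 0 with weight 3 and length 1. So λ(A) = 3/1 = 3.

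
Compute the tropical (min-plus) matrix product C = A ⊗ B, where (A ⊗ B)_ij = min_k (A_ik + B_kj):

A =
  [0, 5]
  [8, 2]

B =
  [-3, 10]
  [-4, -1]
A ⊗ B =
  [-3, 4]
  [-2, 1]

Apply the min-plus product entry-by-entry:
  C[0][0] = min over k of (A[0][0] + B[0][0] = 0 + -3 = -3, A[0][1] + B[1][0] = 5 + -4 = 1) = -3 (attained at k = 0)
  C[0][1] = min over k of (A[0][0] + B[0][1] = 0 + 10 = 10, A[0][1] + B[1][1] = 5 + -1 = 4) = 4 (attained at k = 1)
  C[1][0] = min over k of (A[1][0] + B[0][0] = 8 + -3 = 5, A[1][1] + B[1][0] = 2 + -4 = -2) = -2 (attained at k = 1)
  C[1][1] = min over k of (A[1][0] + B[0][1] = 8 + 10 = 18, A[1][1] + B[1][1] = 2 + -1 = 1) = 1 (attained at k = 1)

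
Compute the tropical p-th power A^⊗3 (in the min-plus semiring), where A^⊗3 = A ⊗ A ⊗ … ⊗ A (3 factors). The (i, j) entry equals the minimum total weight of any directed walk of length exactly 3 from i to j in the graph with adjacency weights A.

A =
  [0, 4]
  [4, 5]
A^⊗3 =
  [0, 4]
  [4, 8]

Each entry (A^⊗3)_ij equals the minimum over all length-3 walks i = v_0 → v_1 → … → v_3 = j of Σ_t A[v_t][v_{t+1}]. For example, for (i, j) = (0, 1) we minimise over 4 possible intermediate vertex sequences; the minimum is 4, attained along the walk 0 → 0 → 0 → 1.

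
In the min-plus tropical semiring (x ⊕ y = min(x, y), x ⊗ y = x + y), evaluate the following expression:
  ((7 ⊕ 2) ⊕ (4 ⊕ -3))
((7 ⊕ 2) ⊕ (4 ⊕ -3)) = -3

Expand innermost to outermost. Recall ⊕ takes the minimum of its arguments and ⊗ takes their sum. Working out the expression ((7 ⊕ 2) ⊕ (4 ⊕ -3)) gives -3.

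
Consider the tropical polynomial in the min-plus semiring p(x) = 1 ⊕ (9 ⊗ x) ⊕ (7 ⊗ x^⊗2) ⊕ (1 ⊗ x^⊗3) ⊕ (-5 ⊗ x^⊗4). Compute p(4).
p(4) = 1

A tropical monomial a ⊗ x^⊗i evaluates to a + i · x. Evaluating each term at x = 4:
  Term 0 contributes 1 + 0 · 4 = 1
  Term 1 contributes 9 + 1 · 4 = 13
  Term 2 contributes 7 + 2 · 4 = 15
  Term 3 contributes 1 + 3 · 4 = 13
  Term 4 contributes -5 + 4 · 4 = 11
p(4) = ⊕ of these = min[1, 13, 15, 13, 11] = 1.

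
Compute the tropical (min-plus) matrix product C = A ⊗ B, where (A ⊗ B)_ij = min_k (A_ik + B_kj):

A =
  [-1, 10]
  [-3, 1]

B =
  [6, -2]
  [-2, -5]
A ⊗ B =
  [5, -3]
  [-1, -5]

Apply the min-plus product entry-by-entry:
  C[0][0] = min over k of (A[0][0] + B[0][0] = -1 + 6 = 5, A[0][1] + B[1][0] = 10 + -2 = 8) = 5 (attained at k = 0)
  C[0][1] = min over k of (A[0][0] + B[0][1] = -1 + -2 = -3, A[0][1] + B[1][1] = 10 + -5 = 5) = -3 (attained at k = 0)
  C[1][0] = min over k of (A[1][0] + B[0][0] = -3 + 6 = 3, A[1][1] + B[1][0] = 1 + -2 = -1) = -1 (attained at k = 1)
  C[1][1] = min over k of (A[1][0] + B[0][1] = -3 + -2 = -5, A[1][1] + B[1][1] = 1 + -5 = -4) = -5 (attained at k = 0)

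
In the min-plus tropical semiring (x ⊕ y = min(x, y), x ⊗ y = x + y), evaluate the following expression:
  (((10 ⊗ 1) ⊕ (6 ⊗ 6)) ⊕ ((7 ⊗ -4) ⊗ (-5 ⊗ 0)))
(((10 ⊗ 1) ⊕ (6 ⊗ 6)) ⊕ ((7 ⊗ -4) ⊗ (-5 ⊗ 0))) = -2

Expand innermost to outermost. Recall ⊕ takes the minimum of its arguments and ⊗ takes their sum. Working out the expression (((10 ⊗ 1) ⊕ (6 ⊗ 6)) ⊕ ((7 ⊗ -4) ⊗ (-5 ⊗ 0))) gives -2.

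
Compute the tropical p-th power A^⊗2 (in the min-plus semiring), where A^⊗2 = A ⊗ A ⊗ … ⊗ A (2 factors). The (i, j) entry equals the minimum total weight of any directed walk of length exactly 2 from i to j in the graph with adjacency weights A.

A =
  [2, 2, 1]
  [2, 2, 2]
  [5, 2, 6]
A^⊗2 =
  [4, 3, 3]
  [4, 4, 3]
  [4, 4, 4]

Each entry (A^⊗2)_ij equals the minimum over all length-2 walks i = v_0 → v_1 → … → v_2 = j of Σ_t A[v_t][v_{t+1}]. For example, for (i, j) = (0, 2) we minimise over 3 possible intermediate vertex sequences; the minimum is 3, attained along the walk 0 → 0 → 2.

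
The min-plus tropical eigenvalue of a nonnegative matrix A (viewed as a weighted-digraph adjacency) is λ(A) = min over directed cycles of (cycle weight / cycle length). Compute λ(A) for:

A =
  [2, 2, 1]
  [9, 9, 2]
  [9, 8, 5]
λ(A) = 2

Enumerate directed cycles and compute their means (weight / length). Sample:
  cycle 0 → 0: weight = 2, length = 1, mean = 2/1 ≈ 2.000
  cycle 1 → 1: weight = 9, length = 1, mean = 9/1 ≈ 9.000
  cycle 2 → 2: weight = 5, length = 1, mean = 5/1 ≈ 5.000
  cycle 0 → 1 → 0: weight = 11, length = 2, mean = 11/2 ≈ 5.500
  cycle 0 → 2 → 0: weight = 10, length = 2, mean = 10/2 ≈ 5.000
  cycle 1 → 0 → 1: weight = 11, length = 2, mean = 11/2 ≈ 5.500
Minimum mean = 2.000, attained e.g. along the cycle 0 → 0 with weight 2 and length 1. So λ(A) = 2/1 = 2.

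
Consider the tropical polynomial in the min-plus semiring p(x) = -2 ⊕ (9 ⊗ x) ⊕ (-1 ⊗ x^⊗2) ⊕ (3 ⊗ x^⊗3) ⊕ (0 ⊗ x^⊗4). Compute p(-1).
p(-1) = -4

A tropical monomial a ⊗ x^⊗i evaluates to a + i · x. Evaluating each term at x = -1:
  Term 0 contributes -2 + 0 · -1 = -2
  Term 1 contributes 9 + 1 · -1 = 8
  Term 2 contributes -1 + 2 · -1 = -3
  Term 3 contributes 3 + 3 · -1 = 0
  Term 4 contributes 0 + 4 · -1 = -4
p(-1) = ⊕ of these = min[-2, 8, -3, 0, -4] = -4.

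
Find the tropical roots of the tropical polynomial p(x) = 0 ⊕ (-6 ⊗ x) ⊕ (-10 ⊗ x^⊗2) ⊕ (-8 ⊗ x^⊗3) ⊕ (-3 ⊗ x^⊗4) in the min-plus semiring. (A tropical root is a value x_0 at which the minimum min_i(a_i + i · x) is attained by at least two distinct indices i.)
Roots: {-5, -2, 4, 6}

Each tropical root is a break point of the lower envelope of the lines y = a_i + i · x (there are 5 lines, with slopes 0, 1, ..., 4). Only the lines that attain the minimum somewhere contribute to roots; other lines are dominated. Here the surviving (envelope) indices are i = 4, i = 3, i = 2, i = 1, i = 0.
Intersections between consecutive envelope lines give the roots: for adjacent envelope indices i < j the intersection is x = (a_i − a_j) / (j − i). Reading off the sorted break points: {-5, -2, 4, 6}.
Verification: at each break x_0, at least two indices attain the minimum of min_i(a_i + i · x_0).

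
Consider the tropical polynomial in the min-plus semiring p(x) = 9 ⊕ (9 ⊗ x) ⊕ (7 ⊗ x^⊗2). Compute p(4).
p(4) = 9

A tropical monomial a ⊗ x^⊗i evaluates to a + i · x. Evaluating each term at x = 4:
  Term 0 contributes 9 + 0 · 4 = 9
  Term 1 contributes 9 + 1 · 4 = 13
  Term 2 contributes 7 + 2 · 4 = 15
p(4) = ⊕ of these = min[9, 13, 15] = 9.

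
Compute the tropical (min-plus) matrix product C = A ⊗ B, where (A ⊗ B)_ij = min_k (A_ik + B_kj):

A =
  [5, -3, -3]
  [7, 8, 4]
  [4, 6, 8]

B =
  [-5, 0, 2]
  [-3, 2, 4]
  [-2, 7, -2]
A ⊗ B =
  [-6, -1, -5]
  [2, 7, 2]
  [-1, 4, 6]

Apply the min-plus product entry-by-entry:
  C[0][0] = min over k of (A[0][0] + B[0][0] = 5 + -5 = 0, A[0][1] + B[1][0] = -3 + -3 = -6, A[0][2] + B[2][0] = -3 + -2 = -5) = -6 (attained at k = 1)
  C[0][1] = min over k of (A[0][0] + B[0][1] = 5 + 0 = 5, A[0][1] + B[1][1] = -3 + 2 = -1, A[0][2] + B[2][1] = -3 + 7 = 4) = -1 (attained at k = 1)
  C[0][2] = min over k of (A[0][0] + B[0][2] = 5 + 2 = 7, A[0][1] + B[1][2] = -3 + 4 = 1, A[0][2] + B[2][2] = -3 + -2 = -5) = -5 (attained at k = 2)
  C[1][0] = min over k of (A[1][0] + B[0][0] = 7 + -5 = 2, A[1][1] + B[1][0] = 8 + -3 = 5, A[1][2] + B[2][0] = 4 + -2 = 2) = 2 (attained at k = 0)
  C[1][1] = min over k of (A[1][0] + B[0][1] = 7 + 0 = 7, A[1][1] + B[1][1] = 8 + 2 = 10, A[1][2] + B[2][1] = 4 + 7 = 11) = 7 (attained at k = 0)
  C[1][2] = min over k of (A[1][0] + B[0][2] = 7 + 2 = 9, A[1][1] + B[1][2] = 8 + 4 = 12, A[1][2] + B[2][2] = 4 + -2 = 2) = 2 (attained at k = 2)
  C[2][0] = min over k of (A[2][0] + B[0][0] = 4 + -5 = -1, A[2][1] + B[1][0] = 6 + -3 = 3, A[2][2] + B[2][0] = 8 + -2 = 6) = -1 (attained at k = 0)
  C[2][1] = min over k of (A[2][0] + B[0][1] = 4 + 0 = 4, A[2][1] + B[1][1] = 6 + 2 = 8, A[2][2] + B[2][1] = 8 + 7 = 15) = 4 (attained at k = 0)
  C[2][2] = min over k of (A[2][0] + B[0][2] = 4 + 2 = 6, A[2][1] + B[1][2] = 6 + 4 = 10, A[2][2] + B[2][2] = 8 + -2 = 6) = 6 (attained at k = 0)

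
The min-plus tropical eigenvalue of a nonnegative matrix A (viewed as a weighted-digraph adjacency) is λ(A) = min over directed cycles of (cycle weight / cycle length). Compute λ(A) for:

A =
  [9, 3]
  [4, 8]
λ(A) = 7/2

Enumerate directed cycles and compute their means (weight / length). Sample:
  cycle 0 → 0: weight = 9, length = 1, mean = 9/1 ≈ 9.000
  cycle 1 → 1: weight = 8, length = 1, mean = 8/1 ≈ 8.000
  cycle 0 → 1 → 0: weight = 7, length = 2, mean = 7/2 ≈ 3.500
  cycle 1 → 0 → 1: weight = 7, length = 2, mean = 7/2 ≈ 3.500
Minimum mean = 3.500, attained e.g. along the cycle 0 → 1 → 0 with weight 7 and length 2. So λ(A) = 7/2 = 7/2.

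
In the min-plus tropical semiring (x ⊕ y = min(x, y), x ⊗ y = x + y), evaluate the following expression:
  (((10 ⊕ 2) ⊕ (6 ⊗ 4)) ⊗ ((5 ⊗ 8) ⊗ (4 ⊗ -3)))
(((10 ⊕ 2) ⊕ (6 ⊗ 4)) ⊗ ((5 ⊗ 8) ⊗ (4 ⊗ -3))) = 16

Expand innermost to outermost. Recall ⊕ takes the minimum of its arguments and ⊗ takes their sum. Working out the expression (((10 ⊕ 2) ⊕ (6 ⊗ 4)) ⊗ ((5 ⊗ 8) ⊗ (4 ⊗ -3))) gives 16.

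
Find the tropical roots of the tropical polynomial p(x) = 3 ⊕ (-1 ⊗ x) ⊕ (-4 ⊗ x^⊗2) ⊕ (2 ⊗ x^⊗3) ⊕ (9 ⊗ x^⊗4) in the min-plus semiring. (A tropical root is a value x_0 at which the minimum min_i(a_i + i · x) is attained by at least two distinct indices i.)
Roots: {-7, -6, 3, 4}

Each tropical root is a break point of the lower envelope of the lines y = a_i + i · x (there are 5 lines, with slopes 0, 1, ..., 4). Only the lines that attain the minimum somewhere contribute to roots; other lines are dominated. Here the surviving (envelope) indices are i = 4, i = 3, i = 2, i = 1, i = 0.
Intersections between consecutive envelope lines give the roots: for adjacent envelope indices i < j the intersection is x = (a_i − a_j) / (j − i). Reading off the sorted break points: {-7, -6, 3, 4}.
Verification: at each break x_0, at least two indices attain the minimum of min_i(a_i + i · x_0).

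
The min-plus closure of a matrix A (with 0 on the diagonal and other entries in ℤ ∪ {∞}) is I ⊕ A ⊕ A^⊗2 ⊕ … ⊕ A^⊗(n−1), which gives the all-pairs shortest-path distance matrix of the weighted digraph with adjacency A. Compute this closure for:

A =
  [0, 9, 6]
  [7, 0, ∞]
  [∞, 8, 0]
Closure =
  [0, 9, 6]
  [7, 0, 13]
  [15, 8, 0]

This is the Floyd-Warshall all-pairs shortest-path computation. For each intermediate vertex k = 0, 1, …, 2, update dist[i][j] ← min(dist[i][j], dist[i][k] + dist[k][j]). The final matrix gives, for each (i, j), the minimum total weight of any directed path from i to j (possibly empty when i = j).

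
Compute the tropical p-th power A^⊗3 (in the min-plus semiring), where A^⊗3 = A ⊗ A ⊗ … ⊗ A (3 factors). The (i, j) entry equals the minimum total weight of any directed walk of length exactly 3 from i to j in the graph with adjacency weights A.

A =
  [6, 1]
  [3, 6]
A^⊗3 =
  [10, 5]
  [7, 10]

Each entry (A^⊗3)_ij equals the minimum over all length-3 walks i = v_0 → v_1 → … → v_3 = j of Σ_t A[v_t][v_{t+1}]. For example, for (i, j) = (0, 1) we minimise over 4 possible intermediate vertex sequences; the minimum is 5, attained along the walk 0 → 1 → 0 → 1.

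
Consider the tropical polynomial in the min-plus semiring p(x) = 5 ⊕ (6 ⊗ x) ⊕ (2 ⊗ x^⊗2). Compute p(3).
p(3) = 5

A tropical monomial a ⊗ x^⊗i evaluates to a + i · x. Evaluating each term at x = 3:
  Term 0 contributes 5 + 0 · 3 = 5
  Term 1 contributes 6 + 1 · 3 = 9
  Term 2 contributes 2 + 2 · 3 = 8
p(3) = ⊕ of these = min[5, 9, 8] = 5.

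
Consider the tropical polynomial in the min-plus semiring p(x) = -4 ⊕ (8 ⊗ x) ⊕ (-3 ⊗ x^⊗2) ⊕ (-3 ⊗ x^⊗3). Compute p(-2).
p(-2) = -9

A tropical monomial a ⊗ x^⊗i evaluates to a + i · x. Evaluating each term at x = -2:
  Term 0 contributes -4 + 0 · -2 = -4
  Term 1 contributes 8 + 1 · -2 = 6
  Term 2 contributes -3 + 2 · -2 = -7
  Term 3 contributes -3 + 3 · -2 = -9
p(-2) = ⊕ of these = min[-4, 6, -7, -9] = -9.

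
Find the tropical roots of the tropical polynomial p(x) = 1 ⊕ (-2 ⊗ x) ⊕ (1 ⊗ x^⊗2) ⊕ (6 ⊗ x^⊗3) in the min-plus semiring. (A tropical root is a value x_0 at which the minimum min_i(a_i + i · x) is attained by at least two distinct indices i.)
Roots: {-5, -3, 3}

Each tropical root is a break point of the lower envelope of the lines y = a_i + i · x (there are 4 lines, with slopes 0, 1, ..., 3). Only the lines that attain the minimum somewhere contribute to roots; other lines are dominated. Here the surviving (envelope) indices are i = 3, i = 2, i = 1, i = 0.
Intersections between consecutive envelope lines give the roots: for adjacent envelope indices i < j the intersection is x = (a_i − a_j) / (j − i). Reading off the sorted break points: {-5, -3, 3}.
Verification: at each break x_0, at least two indices attain the minimum of min_i(a_i + i · x_0).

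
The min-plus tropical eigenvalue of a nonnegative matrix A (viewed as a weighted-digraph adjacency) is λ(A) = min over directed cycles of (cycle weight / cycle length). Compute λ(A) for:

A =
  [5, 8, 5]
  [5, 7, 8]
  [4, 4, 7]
λ(A) = 9/2

Enumerate directed cycles and compute their means (weight / length). Sample:
  cycle 0 → 0: weight = 5, length = 1, mean = 5/1 ≈ 5.000
  cycle 1 → 1: weight = 7, length = 1, mean = 7/1 ≈ 7.000
  cycle 2 → 2: weight = 7, length = 1, mean = 7/1 ≈ 7.000
  cycle 0 → 1 → 0: weight = 13, length = 2, mean = 13/2 ≈ 6.500
  cycle 0 → 2 → 0: weight = 9, length = 2, mean = 9/2 ≈ 4.500
  cycle 1 → 0 → 1: weight = 13, length = 2, mean = 13/2 ≈ 6.500
Minimum mean = 4.500, attained e.g. along the cycle 0 → 2 → 0 with weight 9 and length 2. So λ(A) = 9/2 = 9/2.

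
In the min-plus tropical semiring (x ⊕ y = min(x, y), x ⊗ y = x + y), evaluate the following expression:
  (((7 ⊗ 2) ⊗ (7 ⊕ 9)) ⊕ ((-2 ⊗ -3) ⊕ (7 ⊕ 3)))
(((7 ⊗ 2) ⊗ (7 ⊕ 9)) ⊕ ((-2 ⊗ -3) ⊕ (7 ⊕ 3))) = -5

Expand innermost to outermost. Recall ⊕ takes the minimum of its arguments and ⊗ takes their sum. Working out the expression (((7 ⊗ 2) ⊗ (7 ⊕ 9)) ⊕ ((-2 ⊗ -3) ⊕ (7 ⊕ 3))) gives -5.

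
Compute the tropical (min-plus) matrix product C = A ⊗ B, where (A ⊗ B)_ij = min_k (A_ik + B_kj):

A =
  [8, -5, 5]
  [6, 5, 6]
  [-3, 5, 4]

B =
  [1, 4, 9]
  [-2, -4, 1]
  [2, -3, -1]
A ⊗ B =
  [-7, -9, -4]
  [3, 1, 5]
  [-2, 1, 3]

Apply the min-plus product entry-by-entry:
  C[0][0] = min over k of (A[0][0] + B[0][0] = 8 + 1 = 9, A[0][1] + B[1][0] = -5 + -2 = -7, A[0][2] + B[2][0] = 5 + 2 = 7) = -7 (attained at k = 1)
  C[0][1] = min over k of (A[0][0] + B[0][1] = 8 + 4 = 12, A[0][1] + B[1][1] = -5 + -4 = -9, A[0][2] + B[2][1] = 5 + -3 = 2) = -9 (attained at k = 1)
  C[0][2] = min over k of (A[0][0] + B[0][2] = 8 + 9 = 17, A[0][1] + B[1][2] = -5 + 1 = -4, A[0][2] + B[2][2] = 5 + -1 = 4) = -4 (attained at k = 1)
  C[1][0] = min over k of (A[1][0] + B[0][0] = 6 + 1 = 7, A[1][1] + B[1][0] = 5 + -2 = 3, A[1][2] + B[2][0] = 6 + 2 = 8) = 3 (attained at k = 1)
  C[1][1] = min over k of (A[1][0] + B[0][1] = 6 + 4 = 10, A[1][1] + B[1][1] = 5 + -4 = 1, A[1][2] + B[2][1] = 6 + -3 = 3) = 1 (attained at k = 1)
  C[1][2] = min over k of (A[1][0] + B[0][2] = 6 + 9 = 15, A[1][1] + B[1][2] = 5 + 1 = 6, A[1][2] + B[2][2] = 6 + -1 = 5) = 5 (attained at k = 2)
  C[2][0] = min over k of (A[2][0] + B[0][0] = -3 + 1 = -2, A[2][1] + B[1][0] = 5 + -2 = 3, A[2][2] + B[2][0] = 4 + 2 = 6) = -2 (attained at k = 0)
  C[2][1] = min over k of (A[2][0] + B[0][1] = -3 + 4 = 1, A[2][1] + B[1][1] = 5 + -4 = 1, A[2][2] + B[2][1] = 4 + -3 = 1) = 1 (attained at k = 0)
  C[2][2] = min over k of (A[2][0] + B[0][2] = -3 + 9 = 6, A[2][1] + B[1][2] = 5 + 1 = 6, A[2][2] + B[2][2] = 4 + -1 = 3) = 3 (attained at k = 2)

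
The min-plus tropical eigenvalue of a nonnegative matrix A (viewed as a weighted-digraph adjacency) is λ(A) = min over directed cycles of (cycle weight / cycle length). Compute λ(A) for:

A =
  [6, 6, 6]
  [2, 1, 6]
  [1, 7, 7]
λ(A) = 1

Enumerate directed cycles and compute their means (weight / length). Sample:
  cycle 0 → 0: weight = 6, length = 1, mean = 6/1 ≈ 6.000
  cycle 1 → 1: weight = 1, length = 1, mean = 1/1 ≈ 1.000
  cycle 2 → 2: weight = 7, length = 1, mean = 7/1 ≈ 7.000
  cycle 0 → 1 → 0: weight = 8, length = 2, mean = 8/2 ≈ 4.000
  cycle 0 → 2 → 0: weight = 7, length = 2, mean = 7/2 ≈ 3.500
  cycle 1 → 0 → 1: weight = 8, length = 2, mean = 8/2 ≈ 4.000
Minimum mean = 1.000, attained e.g. along the cycle 1 → 1 with weight 1 and length 1. So λ(A) = 1/1 = 1.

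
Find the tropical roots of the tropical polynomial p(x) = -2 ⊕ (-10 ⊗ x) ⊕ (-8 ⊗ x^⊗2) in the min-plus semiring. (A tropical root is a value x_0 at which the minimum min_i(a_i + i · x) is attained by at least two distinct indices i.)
Roots: {-2, 8}

Each tropical root is a break point of the lower envelope of the lines y = a_i + i · x (there are 3 lines, with slopes 0, 1, ..., 2). Only the lines that attain the minimum somewhere contribute to roots; other lines are dominated. Here the surviving (envelope) indices are i = 2, i = 1, i = 0.
Intersections between consecutive envelope lines give the roots: for adjacent envelope indices i < j the intersection is x = (a_i − a_j) / (j − i). Reading off the sorted break points: {-2, 8}.
Verification: at each break x_0, at least two indices attain the minimum of min_i(a_i + i · x_0).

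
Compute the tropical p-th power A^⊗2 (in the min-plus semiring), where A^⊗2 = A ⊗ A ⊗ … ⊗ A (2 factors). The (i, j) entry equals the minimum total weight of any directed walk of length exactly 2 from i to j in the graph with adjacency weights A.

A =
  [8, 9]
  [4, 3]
A^⊗2 =
  [13, 12]
  [7, 6]

Each entry (A^⊗2)_ij equals the minimum over all length-2 walks i = v_0 → v_1 → … → v_2 = j of Σ_t A[v_t][v_{t+1}]. For example, for (i, j) = (0, 1) we minimise over 2 possible intermediate vertex sequences; the minimum is 12, attained along the walk 0 → 1 → 1.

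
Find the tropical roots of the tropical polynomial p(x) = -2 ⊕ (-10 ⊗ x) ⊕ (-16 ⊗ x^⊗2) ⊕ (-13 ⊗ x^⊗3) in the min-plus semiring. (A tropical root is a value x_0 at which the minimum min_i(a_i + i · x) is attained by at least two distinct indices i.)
Roots: {-3, 6, 8}

Each tropical root is a break point of the lower envelope of the lines y = a_i + i · x (there are 4 lines, with slopes 0, 1, ..., 3). Only the lines that attain the minimum somewhere contribute to roots; other lines are dominated. Here the surviving (envelope) indices are i = 3, i = 2, i = 1, i = 0.
Intersections between consecutive envelope lines give the roots: for adjacent envelope indices i < j the intersection is x = (a_i − a_j) / (j − i). Reading off the sorted break points: {-3, 6, 8}.
Verification: at each break x_0, at least two indices attain the minimum of min_i(a_i + i · x_0).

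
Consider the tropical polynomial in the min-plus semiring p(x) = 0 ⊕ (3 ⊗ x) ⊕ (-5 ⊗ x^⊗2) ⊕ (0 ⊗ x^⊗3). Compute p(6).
p(6) = 0

A tropical monomial a ⊗ x^⊗i evaluates to a + i · x. Evaluating each term at x = 6:
  Term 0 contributes 0 + 0 · 6 = 0
  Term 1 contributes 3 + 1 · 6 = 9
  Term 2 contributes -5 + 2 · 6 = 7
  Term 3 contributes 0 + 3 · 6 = 18
p(6) = ⊕ of these = min[0, 9, 7, 18] = 0.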